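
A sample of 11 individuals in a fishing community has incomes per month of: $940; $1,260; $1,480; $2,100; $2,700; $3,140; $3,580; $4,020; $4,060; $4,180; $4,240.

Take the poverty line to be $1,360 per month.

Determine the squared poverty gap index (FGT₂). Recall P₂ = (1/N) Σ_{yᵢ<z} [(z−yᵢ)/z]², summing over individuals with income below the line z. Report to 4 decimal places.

0.0092

Incomes under z: $940, $1,260 (q = 2 of N = 11).
Shortfall ratios: (1360−940)/1360 = 0.3088; (1360−1260)/1360 = 0.0735.
Squared: 0.0954; 0.0054.
Sum = 0.100779; P₂ = 0.100779 / 11 = 0.0092.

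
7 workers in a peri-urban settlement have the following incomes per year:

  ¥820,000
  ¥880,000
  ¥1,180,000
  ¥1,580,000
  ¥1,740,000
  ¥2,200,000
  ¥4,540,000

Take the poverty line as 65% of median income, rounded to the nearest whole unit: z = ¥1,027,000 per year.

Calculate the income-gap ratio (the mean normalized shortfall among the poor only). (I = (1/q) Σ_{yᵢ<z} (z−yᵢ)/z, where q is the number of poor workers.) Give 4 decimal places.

Below z: ¥820,000, ¥880,000 (q = 2 of N = 7).
Relative gaps: 0.2016, 0.1431; sum = 0.344693.
I averages over the q = 2 poor units only: 0.344693 / 2 = 0.1723.

0.1723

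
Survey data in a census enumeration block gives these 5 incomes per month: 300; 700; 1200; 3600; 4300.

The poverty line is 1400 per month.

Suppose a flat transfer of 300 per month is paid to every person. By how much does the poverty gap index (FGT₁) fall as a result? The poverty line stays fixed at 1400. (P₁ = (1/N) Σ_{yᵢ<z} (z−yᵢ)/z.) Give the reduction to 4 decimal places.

0.1143

Before: below the line — 300, 700, 1200; poverty gap index (FGT₁) = 0.285714.
After the 300 transfer: below the line — 600, 1000; poverty gap index (FGT₁) = 0.171429.
Reduction = 0.285714 − 0.171429 = 0.1143.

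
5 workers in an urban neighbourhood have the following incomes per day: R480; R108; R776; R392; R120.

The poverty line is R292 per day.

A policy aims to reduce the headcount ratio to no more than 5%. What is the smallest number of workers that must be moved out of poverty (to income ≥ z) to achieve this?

2

2 of the 5 workers are poor, so H = 2/5 = 0.400.
A headcount ratio of at most 5% allows at most ⌊0.05 × 5⌋ = 0 poor workers.
So at least 2 − 0 = 2 must be lifted.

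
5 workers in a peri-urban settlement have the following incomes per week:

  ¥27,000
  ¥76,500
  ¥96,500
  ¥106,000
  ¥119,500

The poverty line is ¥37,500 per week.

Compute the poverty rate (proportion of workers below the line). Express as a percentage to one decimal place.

20.0%

1 of the 5 workers have income below ¥37,500.
H = 1/5 = 20.0%.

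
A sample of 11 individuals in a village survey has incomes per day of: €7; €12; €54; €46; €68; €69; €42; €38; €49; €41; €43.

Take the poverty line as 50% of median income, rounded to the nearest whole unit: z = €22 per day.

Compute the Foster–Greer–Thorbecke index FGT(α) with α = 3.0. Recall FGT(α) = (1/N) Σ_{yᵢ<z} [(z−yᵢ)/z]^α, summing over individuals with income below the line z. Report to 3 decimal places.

0.037

Below z: €7, €12 (q = 2 of N = 11).
Normalized shortfalls: (22−7)/22 = 0.6818; (22−12)/22 = 0.4545.
Raised to α = 3.0: 0.31696; 0.09391.
Sum = 0.410875; FGT(3.0) = 0.410875 / 11 = 0.037.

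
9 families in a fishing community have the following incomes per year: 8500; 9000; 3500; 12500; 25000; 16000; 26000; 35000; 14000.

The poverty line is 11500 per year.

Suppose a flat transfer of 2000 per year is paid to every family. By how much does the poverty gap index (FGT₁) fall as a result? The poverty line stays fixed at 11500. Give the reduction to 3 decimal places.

Before: below the line — 3500, 8500, 9000; poverty gap index (FGT₁) = 0.13043.
After the 2000 transfer: below the line — 5500, 10500, 11000; poverty gap index (FGT₁) = 0.07246.
Reduction = 0.13043 − 0.07246 = 0.058.

0.058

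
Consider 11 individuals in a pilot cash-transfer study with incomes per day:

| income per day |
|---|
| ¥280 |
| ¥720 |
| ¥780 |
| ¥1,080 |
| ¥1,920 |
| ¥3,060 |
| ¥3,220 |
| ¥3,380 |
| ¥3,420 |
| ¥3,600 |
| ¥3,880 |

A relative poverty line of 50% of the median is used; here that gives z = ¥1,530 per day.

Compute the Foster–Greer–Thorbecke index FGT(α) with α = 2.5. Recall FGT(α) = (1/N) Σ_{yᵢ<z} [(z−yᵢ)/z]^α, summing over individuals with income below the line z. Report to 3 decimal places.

0.093

Incomes under z: ¥280, ¥720, ¥780, ¥1,080 (q = 4 of N = 11).
Shortfall ratios: (1530−280)/1530 = 0.8170; (1530−720)/1530 = 0.5294; (1530−780)/1530 = 0.4902; (1530−1080)/1530 = 0.2941.
Raised to α = 2.5: 0.60332; 0.20393; 0.16824; 0.04691.
Sum = 1.022402; FGT(2.5) = 1.022402 / 11 = 0.093.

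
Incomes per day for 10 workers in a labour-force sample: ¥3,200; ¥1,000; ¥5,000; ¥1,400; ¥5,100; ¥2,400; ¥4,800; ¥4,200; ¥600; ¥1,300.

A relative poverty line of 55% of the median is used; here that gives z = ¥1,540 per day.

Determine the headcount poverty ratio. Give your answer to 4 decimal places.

0.4000

4 of the 10 workers have income below ¥1,540.
H = 4/10 = 0.4000.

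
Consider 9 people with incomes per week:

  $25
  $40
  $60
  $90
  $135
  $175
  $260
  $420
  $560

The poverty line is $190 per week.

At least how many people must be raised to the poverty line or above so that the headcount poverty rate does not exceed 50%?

2

Currently q = 6 of N = 9 are below the line (H = 0.667).
A headcount ratio of at most 50% allows at most ⌊0.50 × 9⌋ = 4 poor people.
So at least 6 − 4 = 2 must be lifted.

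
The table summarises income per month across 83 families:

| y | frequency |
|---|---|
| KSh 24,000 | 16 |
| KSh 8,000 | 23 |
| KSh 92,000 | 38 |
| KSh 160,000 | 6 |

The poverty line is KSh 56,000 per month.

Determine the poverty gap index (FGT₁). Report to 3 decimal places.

0.348

Poor units: 23×KSh 8,000, 16×KSh 24,000 (q = 39 of N = 83).
Normalized shortfalls: (56000−8000)/56000 = 0.8571 (×23); (56000−24000)/56000 = 0.5714 (×16).
Σ = 28.857143. Dividing by the full population N = 83 gives P₁ = 0.348.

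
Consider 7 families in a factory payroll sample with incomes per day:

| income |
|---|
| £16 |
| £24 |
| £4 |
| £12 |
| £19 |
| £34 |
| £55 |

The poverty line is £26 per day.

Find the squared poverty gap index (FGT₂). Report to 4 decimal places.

Below the line: £4, £12, £16, £19, £24 (q = 5 of N = 7).
Gap ratios (z−y)/z: (26−4)/26 = 0.8462; (26−12)/26 = 0.5385; (26−16)/26 = 0.3846; (26−19)/26 = 0.2692; (26−24)/26 = 0.0769.
Squared: 0.7160; 0.2899; 0.1479; 0.0725; 0.0059.
Sum = 1.232249; P₂ = 1.232249 / 7 = 0.1760.

0.1760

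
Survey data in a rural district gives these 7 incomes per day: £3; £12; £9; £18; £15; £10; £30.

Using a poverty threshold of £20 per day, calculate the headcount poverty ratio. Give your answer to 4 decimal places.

6 of the 7 households have income below £20.
H = 6/7 = 0.8571.

0.8571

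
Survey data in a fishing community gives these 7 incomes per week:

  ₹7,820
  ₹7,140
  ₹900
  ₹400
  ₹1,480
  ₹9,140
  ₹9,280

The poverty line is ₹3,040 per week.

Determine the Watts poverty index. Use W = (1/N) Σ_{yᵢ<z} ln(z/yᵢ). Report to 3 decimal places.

0.566

Below the line: ₹400, ₹900, ₹1,480 (q = 3 of N = 7).
Log shortfalls: ln(3040/400) = 2.0281; ln(3040/900) = 1.2172; ln(3040/1480) = 0.7198.
W = 3.965182 / 7 = 0.566.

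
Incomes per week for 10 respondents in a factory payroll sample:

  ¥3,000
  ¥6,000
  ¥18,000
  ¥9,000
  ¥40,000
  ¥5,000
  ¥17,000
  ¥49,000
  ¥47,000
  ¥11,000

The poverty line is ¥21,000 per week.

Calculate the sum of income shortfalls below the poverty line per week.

¥78,000

Incomes under z: ¥3,000, ¥5,000, ¥6,000, ¥9,000, ¥11,000, ¥17,000, ¥18,000 (q = 7 of N = 10).
Individual gaps: 21000−3000 = 18000; 21000−5000 = 16000; 21000−6000 = 15000; 21000−9000 = 12000; 21000−11000 = 10000; 21000−17000 = 4000; 21000−18000 = 3000.
Aggregate gap = ¥78,000.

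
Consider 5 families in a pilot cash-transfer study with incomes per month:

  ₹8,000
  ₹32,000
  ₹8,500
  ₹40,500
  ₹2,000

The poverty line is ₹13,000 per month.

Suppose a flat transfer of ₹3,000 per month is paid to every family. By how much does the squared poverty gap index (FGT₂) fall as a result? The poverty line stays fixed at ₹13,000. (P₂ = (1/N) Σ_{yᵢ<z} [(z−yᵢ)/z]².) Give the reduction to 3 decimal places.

0.114

Before: below the line — ₹2,000, ₹8,000, ₹8,500; squared poverty gap index (FGT₂) = 0.19675.
After the ₹3,000 transfer: below the line — ₹5,000, ₹11,000, ₹11,500; squared poverty gap index (FGT₂) = 0.08314.
Reduction = 0.19675 − 0.08314 = 0.114.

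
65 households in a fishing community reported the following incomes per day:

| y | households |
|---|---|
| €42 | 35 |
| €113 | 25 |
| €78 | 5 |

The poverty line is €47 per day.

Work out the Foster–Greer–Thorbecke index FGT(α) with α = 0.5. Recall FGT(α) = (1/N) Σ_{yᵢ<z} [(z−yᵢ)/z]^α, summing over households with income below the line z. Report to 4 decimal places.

0.1756

Poor units: 35×€42 (q = 35 of N = 65).
Gap ratios (z−y)/z: (47−42)/47 = 0.1064 (×35).
Raised to α = 0.5: 0.32616 (×35).
Sum = 11.415741; FGT(0.5) = 11.415741 / 65 = 0.1756.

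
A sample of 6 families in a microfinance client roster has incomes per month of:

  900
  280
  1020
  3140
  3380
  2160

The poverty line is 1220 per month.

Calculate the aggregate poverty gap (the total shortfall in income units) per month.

Poor units: 280, 900, 1020 (q = 3 of N = 6).
Individual gaps: 1220−280 = 940; 1220−900 = 320; 1220−1020 = 200.
Aggregate gap = 1460.

1460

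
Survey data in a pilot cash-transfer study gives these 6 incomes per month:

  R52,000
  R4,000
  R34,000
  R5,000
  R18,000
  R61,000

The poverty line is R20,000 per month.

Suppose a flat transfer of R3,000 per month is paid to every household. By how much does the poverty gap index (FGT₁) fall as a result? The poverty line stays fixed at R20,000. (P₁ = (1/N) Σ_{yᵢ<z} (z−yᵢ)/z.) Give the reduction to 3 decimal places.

0.067

Before: below the line — R4,000, R5,000, R18,000; poverty gap index (FGT₁) = 0.27500.
After the R3,000 transfer: below the line — R7,000, R8,000; poverty gap index (FGT₁) = 0.20833.
Reduction = 0.27500 − 0.20833 = 0.067.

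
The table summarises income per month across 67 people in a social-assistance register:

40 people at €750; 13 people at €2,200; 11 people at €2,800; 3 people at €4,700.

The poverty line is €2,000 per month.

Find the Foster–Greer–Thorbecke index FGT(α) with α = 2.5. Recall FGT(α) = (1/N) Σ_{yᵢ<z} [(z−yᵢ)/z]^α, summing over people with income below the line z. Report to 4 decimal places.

Incomes under z: 40×€750 (q = 40 of N = 67).
Normalized shortfalls: (2000−750)/2000 = 0.6250 (×40).
Raised to α = 2.5: 0.30882 (×40).
Sum = 12.352647; FGT(2.5) = 12.352647 / 67 = 0.1844.

0.1844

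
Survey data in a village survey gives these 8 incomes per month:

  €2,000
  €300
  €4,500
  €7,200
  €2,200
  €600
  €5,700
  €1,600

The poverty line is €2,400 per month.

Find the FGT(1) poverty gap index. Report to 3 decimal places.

Below the line: €300, €600, €1,600, €2,000, €2,200 (q = 5 of N = 8).
Gap ratios (z−y)/z: (2400−300)/2400 = 0.8750; (2400−600)/2400 = 0.7500; (2400−1600)/2400 = 0.3333; (2400−2000)/2400 = 0.1667; (2400−2200)/2400 = 0.0833.
Σ = 2.208333. Dividing by the full population N = 8 gives P₁ = 0.276.

0.276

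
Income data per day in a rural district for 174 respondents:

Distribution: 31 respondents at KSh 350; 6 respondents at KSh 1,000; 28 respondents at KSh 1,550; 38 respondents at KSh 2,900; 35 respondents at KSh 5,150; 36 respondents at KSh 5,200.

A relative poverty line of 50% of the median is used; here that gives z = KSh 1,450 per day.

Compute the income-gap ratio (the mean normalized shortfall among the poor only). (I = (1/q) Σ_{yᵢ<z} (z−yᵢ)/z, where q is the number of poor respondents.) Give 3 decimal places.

Incomes under z: 31×KSh 350, 6×KSh 1,000 (q = 37 of N = 174).
Shortfall ratios (z−y)/z: 0.7586 (×31), 0.3103 (×6); sum = 25.379310.
The income-gap ratio divides by q (the poor only): 25.379310 / 37 = 0.686.

0.686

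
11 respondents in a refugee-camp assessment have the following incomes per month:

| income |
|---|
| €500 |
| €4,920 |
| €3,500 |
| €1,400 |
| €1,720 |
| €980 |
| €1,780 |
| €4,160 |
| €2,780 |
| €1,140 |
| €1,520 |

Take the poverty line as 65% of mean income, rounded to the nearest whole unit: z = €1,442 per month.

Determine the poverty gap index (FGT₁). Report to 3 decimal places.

Below the line: €500, €980, €1,140, €1,400 (q = 4 of N = 11).
Shortfall ratios: (1442−500)/1442 = 0.6533; (1442−980)/1442 = 0.3204; (1442−1140)/1442 = 0.2094; (1442−1400)/1442 = 0.0291.
Sum of shortfalls = 1.212205; P₁ averages over all N: 1.212205 / 11 = 0.110.

0.110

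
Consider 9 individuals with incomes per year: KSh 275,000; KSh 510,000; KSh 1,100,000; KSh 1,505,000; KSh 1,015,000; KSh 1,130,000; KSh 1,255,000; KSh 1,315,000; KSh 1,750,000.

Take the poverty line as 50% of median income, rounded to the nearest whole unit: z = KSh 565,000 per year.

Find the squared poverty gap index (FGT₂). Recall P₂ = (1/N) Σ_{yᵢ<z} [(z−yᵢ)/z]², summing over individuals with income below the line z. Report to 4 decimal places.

0.0303

Incomes under z: KSh 275,000, KSh 510,000 (q = 2 of N = 9).
Relative gaps: (565000−275000)/565000 = 0.5133; (565000−510000)/565000 = 0.0973.
Squared: 0.2635; 0.0095.
Sum = 0.272927; P₂ = 0.272927 / 9 = 0.0303.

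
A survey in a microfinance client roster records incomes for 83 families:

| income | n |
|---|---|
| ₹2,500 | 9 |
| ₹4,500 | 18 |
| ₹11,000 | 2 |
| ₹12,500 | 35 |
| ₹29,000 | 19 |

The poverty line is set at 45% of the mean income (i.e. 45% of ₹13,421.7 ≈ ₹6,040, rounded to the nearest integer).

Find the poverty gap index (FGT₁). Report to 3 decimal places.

Below the line: 9×₹2,500, 18×₹4,500 (q = 27 of N = 83).
Gap ratios (z−y)/z: (6040−2500)/6040 = 0.5861 (×9); (6040−4500)/6040 = 0.2550 (×18).
Σ = 9.864238. Dividing by the full population N = 83 gives P₁ = 0.119.

0.119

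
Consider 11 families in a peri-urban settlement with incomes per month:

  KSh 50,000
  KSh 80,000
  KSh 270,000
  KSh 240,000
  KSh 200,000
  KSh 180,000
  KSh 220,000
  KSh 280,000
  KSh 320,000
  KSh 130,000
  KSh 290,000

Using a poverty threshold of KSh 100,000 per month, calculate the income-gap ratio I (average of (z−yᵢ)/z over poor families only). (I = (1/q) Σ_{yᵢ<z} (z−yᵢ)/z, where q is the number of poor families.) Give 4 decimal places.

Below the line: KSh 50,000, KSh 80,000 (q = 2 of N = 11).
Relative gaps: 0.5000, 0.2000; sum = 0.700000.
The income-gap ratio divides by q (the poor only): 0.700000 / 2 = 0.3500.

0.3500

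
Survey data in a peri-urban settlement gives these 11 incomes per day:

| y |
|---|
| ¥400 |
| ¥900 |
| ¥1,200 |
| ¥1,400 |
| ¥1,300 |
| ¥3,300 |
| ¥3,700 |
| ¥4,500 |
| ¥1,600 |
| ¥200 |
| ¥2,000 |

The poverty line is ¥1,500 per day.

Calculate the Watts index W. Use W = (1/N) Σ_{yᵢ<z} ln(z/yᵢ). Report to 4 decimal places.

0.3893

Poor units: ¥200, ¥400, ¥900, ¥1,200, ¥1,300, ¥1,400 (q = 6 of N = 11).
Log shortfalls: ln(1500/200) = 2.0149; ln(1500/400) = 1.3218; ln(1500/900) = 0.5108; ln(1500/1200) = 0.2231; ln(1500/1300) = 0.1431; ln(1500/1400) = 0.0690.
W = 4.282722 / 11 = 0.3893.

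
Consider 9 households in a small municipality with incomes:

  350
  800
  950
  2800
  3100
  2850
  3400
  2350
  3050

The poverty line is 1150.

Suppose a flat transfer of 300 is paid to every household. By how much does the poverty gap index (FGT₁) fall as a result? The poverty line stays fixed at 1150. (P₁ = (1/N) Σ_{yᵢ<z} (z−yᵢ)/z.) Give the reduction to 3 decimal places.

0.077

Before: below the line — 350, 800, 950; poverty gap index (FGT₁) = 0.13043.
After the 300 transfer: below the line — 650, 1100; poverty gap index (FGT₁) = 0.05314.
Reduction = 0.13043 − 0.05314 = 0.077.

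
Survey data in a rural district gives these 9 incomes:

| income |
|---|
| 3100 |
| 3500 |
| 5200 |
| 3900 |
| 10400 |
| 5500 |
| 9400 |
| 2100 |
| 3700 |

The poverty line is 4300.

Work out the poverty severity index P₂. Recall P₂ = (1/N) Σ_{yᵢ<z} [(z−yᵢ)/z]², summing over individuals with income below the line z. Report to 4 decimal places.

Incomes under z: 2100, 3100, 3500, 3700, 3900 (q = 5 of N = 9).
Normalized shortfalls: (4300−2100)/4300 = 0.5116; (4300−3100)/4300 = 0.2791; (4300−3500)/4300 = 0.1860; (4300−3700)/4300 = 0.1395; (4300−3900)/4300 = 0.0930.
Squared: 0.2618; 0.0779; 0.0346; 0.0195; 0.0087.
Sum = 0.402380; P₂ = 0.402380 / 9 = 0.0447.

0.0447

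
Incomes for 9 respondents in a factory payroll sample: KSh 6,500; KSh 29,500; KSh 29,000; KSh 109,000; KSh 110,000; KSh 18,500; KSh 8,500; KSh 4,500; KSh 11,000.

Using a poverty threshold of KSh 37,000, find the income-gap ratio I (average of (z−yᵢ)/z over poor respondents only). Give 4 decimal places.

0.5849

Poor units: KSh 4,500, KSh 6,500, KSh 8,500, KSh 11,000, KSh 18,500, KSh 29,000, KSh 29,500 (q = 7 of N = 9).
Relative gaps: 0.8784, 0.8243, 0.7703, 0.7027, 0.5000, 0.2162, 0.2027; sum = 4.094595.
I averages over the q = 7 poor units only: 4.094595 / 7 = 0.5849.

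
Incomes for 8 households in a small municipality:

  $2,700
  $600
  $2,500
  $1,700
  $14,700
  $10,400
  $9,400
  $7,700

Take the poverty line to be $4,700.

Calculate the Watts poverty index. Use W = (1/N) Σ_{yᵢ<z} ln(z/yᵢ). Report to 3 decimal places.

Below the line: $600, $1,700, $2,500, $2,700 (q = 4 of N = 8).
Log shortfalls: ln(4700/600) = 2.0584; ln(4700/1700) = 1.0169; ln(4700/2500) = 0.6313; ln(4700/2700) = 0.5543.
W = 4.260905 / 8 = 0.533.

0.533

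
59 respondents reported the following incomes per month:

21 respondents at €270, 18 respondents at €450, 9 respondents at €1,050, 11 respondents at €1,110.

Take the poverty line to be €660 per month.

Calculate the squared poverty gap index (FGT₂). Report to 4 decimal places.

Below z: 21×€270, 18×€450 (q = 39 of N = 59).
Gap ratios (z−y)/z: (660−270)/660 = 0.5909 (×21); (660−450)/660 = 0.3182 (×18).
Squared: 0.3492 (×21); 0.1012 (×18).
Sum = 9.154959; P₂ = 9.154959 / 59 = 0.1552.

0.1552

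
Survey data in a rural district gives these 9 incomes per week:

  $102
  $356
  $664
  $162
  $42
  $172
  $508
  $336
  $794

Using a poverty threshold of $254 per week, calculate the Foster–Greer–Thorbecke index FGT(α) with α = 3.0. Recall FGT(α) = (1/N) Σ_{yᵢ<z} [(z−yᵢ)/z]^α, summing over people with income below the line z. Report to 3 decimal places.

0.097

Incomes under z: $42, $102, $162, $172 (q = 4 of N = 9).
Normalized shortfalls: (254−42)/254 = 0.8346; (254−102)/254 = 0.5984; (254−162)/254 = 0.3622; (254−172)/254 = 0.3228.
Raised to α = 3.0: 0.58144; 0.21430; 0.04752; 0.03365.
Sum = 0.876911; FGT(3.0) = 0.876911 / 9 = 0.097.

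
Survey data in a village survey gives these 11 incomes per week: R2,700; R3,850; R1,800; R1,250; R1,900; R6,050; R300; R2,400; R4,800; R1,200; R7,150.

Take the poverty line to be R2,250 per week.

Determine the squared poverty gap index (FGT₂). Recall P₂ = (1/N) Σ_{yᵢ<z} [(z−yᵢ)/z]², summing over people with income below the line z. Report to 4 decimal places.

0.1119

Poor units: R300, R1,200, R1,250, R1,800, R1,900 (q = 5 of N = 11).
Relative gaps: (2250−300)/2250 = 0.8667; (2250−1200)/2250 = 0.4667; (2250−1250)/2250 = 0.4444; (2250−1800)/2250 = 0.2000; (2250−1900)/2250 = 0.1556.
Squared: 0.7511; 0.2178; 0.1975; 0.0400; 0.0242.
Sum = 1.230617; P₂ = 1.230617 / 11 = 0.1119.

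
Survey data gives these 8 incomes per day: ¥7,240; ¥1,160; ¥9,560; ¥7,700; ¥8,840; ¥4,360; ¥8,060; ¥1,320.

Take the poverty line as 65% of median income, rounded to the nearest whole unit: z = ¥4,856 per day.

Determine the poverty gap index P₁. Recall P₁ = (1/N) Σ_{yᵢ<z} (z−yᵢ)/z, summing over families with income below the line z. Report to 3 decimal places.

Incomes under z: ¥1,160, ¥1,320, ¥4,360 (q = 3 of N = 8).
Relative gaps: (4856−1160)/4856 = 0.7611; (4856−1320)/4856 = 0.7282; (4856−4360)/4856 = 0.1021.
Sum of shortfalls = 1.591433; P₁ averages over all N: 1.591433 / 8 = 0.199.

0.199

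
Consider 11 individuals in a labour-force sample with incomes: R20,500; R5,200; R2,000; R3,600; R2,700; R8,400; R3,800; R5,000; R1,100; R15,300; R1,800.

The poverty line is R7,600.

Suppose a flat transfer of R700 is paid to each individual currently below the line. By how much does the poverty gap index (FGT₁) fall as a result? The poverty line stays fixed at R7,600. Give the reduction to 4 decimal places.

0.0670

Before: below the line — R1,100, R1,800, R2,000, R2,700, R3,600, R3,800, R5,000, R5,200; poverty gap index (FGT₁) = 0.425837.
After the R700 transfer: below the line — R1,800, R2,500, R2,700, R3,400, R4,300, R4,500, R5,700, R5,900; poverty gap index (FGT₁) = 0.358852.
Reduction = 0.425837 − 0.358852 = 0.0670.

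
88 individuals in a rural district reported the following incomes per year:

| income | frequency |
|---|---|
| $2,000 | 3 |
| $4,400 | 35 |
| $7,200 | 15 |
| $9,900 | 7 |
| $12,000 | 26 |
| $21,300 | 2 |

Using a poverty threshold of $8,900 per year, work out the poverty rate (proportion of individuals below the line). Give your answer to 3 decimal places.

0.602

53 of the 88 individuals have income below $8,900.
H = 53/88 = 0.602.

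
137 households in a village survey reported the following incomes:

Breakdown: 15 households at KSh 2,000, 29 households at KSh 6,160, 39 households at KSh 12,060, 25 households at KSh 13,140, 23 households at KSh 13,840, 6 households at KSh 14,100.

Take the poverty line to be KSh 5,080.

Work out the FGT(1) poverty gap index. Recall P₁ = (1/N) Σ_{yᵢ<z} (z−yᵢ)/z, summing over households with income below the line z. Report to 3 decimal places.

Below z: 15×KSh 2,000 (q = 15 of N = 137).
Relative gaps: (5080−2000)/5080 = 0.6063 (×15).
Σ = 9.094488. Dividing by the full population N = 137 gives P₁ = 0.066.

0.066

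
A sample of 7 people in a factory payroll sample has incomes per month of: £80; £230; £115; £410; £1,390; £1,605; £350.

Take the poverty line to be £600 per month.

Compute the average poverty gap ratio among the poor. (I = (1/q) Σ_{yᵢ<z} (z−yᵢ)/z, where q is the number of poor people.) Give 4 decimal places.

Poor units: £80, £115, £230, £350, £410 (q = 5 of N = 7).
Relative gaps: 0.8667, 0.8083, 0.6167, 0.4167, 0.3167; sum = 3.025000.
The income-gap ratio divides by q (the poor only): 3.025000 / 5 = 0.6050.

0.6050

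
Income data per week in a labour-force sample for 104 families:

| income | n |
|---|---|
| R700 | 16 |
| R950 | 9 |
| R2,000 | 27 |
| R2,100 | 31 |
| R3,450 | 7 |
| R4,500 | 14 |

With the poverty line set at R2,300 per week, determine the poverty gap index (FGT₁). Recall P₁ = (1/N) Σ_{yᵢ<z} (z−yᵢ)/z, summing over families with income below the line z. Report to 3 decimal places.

0.218

Below the line: 16×R700, 9×R950, 27×R2,000, 31×R2,100 (q = 83 of N = 104).
Normalized shortfalls: (2300−700)/2300 = 0.6957 (×16); (2300−950)/2300 = 0.5870 (×9); (2300−2000)/2300 = 0.1304 (×27); (2300−2100)/2300 = 0.0870 (×31).
Sum of shortfalls = 22.630435; P₁ averages over all N: 22.630435 / 104 = 0.218.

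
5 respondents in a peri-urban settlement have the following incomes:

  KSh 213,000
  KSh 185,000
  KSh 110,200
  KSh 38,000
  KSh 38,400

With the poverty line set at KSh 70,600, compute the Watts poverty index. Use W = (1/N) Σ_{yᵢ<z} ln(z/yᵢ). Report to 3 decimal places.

Poor units: KSh 38,000, KSh 38,400 (q = 2 of N = 5).
Log gaps: ln(70600/38000) = 0.6194; ln(70600/38400) = 0.6090.
W = 1.228417 / 5 = 0.246.

0.246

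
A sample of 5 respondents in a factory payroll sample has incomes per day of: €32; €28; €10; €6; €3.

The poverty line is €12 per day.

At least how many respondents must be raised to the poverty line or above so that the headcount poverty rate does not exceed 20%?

2

3 of the 5 respondents are poor, so H = 3/5 = 0.600.
A headcount ratio of at most 20% allows at most ⌊0.20 × 5⌋ = 1 poor respondents.
So at least 3 − 1 = 2 must be lifted.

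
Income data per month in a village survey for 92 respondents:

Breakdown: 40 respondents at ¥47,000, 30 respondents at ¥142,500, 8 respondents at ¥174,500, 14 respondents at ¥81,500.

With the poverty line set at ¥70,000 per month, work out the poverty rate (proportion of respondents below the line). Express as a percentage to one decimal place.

43.5%

40 of the 92 respondents have income below ¥70,000.
H = 40/92 = 43.5%.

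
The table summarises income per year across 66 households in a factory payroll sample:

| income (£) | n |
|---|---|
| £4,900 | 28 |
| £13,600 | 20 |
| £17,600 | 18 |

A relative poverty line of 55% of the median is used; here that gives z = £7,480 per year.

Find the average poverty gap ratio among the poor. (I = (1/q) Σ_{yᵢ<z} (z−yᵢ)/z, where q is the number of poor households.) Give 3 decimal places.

0.345

Poor units: 28×£4,900 (q = 28 of N = 66).
Shortfall ratios (z−y)/z: 0.3449 (×28); sum = 9.657754.
I averages over the q = 28 poor units only: 9.657754 / 28 = 0.345.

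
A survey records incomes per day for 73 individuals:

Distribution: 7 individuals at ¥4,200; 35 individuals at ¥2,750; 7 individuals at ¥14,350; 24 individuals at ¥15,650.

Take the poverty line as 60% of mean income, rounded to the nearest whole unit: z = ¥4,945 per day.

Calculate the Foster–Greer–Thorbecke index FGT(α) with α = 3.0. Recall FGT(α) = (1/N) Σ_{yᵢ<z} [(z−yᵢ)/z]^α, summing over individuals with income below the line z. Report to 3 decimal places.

0.042

Poor units: 35×¥2,750, 7×¥4,200 (q = 42 of N = 73).
Gap ratios (z−y)/z: (4945−2750)/4945 = 0.4439 (×35); (4945−4200)/4945 = 0.1507 (×7).
Raised to α = 3.0: 0.08746 (×35); 0.00342 (×7).
Sum = 3.085003; FGT(3.0) = 3.085003 / 73 = 0.042.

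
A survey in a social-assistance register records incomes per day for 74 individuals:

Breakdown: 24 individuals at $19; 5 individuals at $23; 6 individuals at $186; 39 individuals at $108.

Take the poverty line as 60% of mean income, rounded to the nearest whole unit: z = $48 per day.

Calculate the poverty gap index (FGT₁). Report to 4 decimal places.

0.2311

Below z: 24×$19, 5×$23 (q = 29 of N = 74).
Shortfall ratios: (48−19)/48 = 0.6042 (×24); (48−23)/48 = 0.5208 (×5).
Σ = 17.104167. Dividing by the full population N = 74 gives P₁ = 0.2311.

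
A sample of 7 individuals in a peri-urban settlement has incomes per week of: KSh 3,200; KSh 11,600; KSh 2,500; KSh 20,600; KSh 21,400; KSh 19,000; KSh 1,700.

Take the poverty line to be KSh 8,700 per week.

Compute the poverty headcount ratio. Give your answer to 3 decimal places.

3 of the 7 individuals have income below KSh 8,700.
H = 3/7 = 0.429.

0.429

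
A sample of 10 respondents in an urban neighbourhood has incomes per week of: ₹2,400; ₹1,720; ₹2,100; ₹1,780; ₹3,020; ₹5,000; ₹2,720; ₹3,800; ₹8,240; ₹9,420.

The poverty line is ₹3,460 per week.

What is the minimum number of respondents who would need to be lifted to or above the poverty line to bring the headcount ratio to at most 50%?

6 of the 10 respondents are poor, so H = 6/10 = 0.600.
A headcount ratio of at most 50% allows at most ⌊0.50 × 10⌋ = 5 poor respondents.
So at least 6 − 5 = 1 must be lifted.

1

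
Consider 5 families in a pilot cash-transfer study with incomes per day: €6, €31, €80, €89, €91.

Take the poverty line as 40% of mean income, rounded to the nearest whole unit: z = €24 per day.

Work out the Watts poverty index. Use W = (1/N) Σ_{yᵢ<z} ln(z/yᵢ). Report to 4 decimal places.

Below z: €6 (q = 1 of N = 5).
Log gaps: ln(24/6) = 1.3863.
W = 1.386294 / 5 = 0.2773.

0.2773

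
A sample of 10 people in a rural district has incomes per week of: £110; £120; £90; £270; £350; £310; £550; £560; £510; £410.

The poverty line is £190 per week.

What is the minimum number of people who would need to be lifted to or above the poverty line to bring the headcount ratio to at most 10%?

Currently q = 3 of N = 10 are below the line (H = 0.300).
A headcount ratio of at most 10% allows at most ⌊0.10 × 10⌋ = 1 poor people.
So at least 3 − 1 = 2 must be lifted.

2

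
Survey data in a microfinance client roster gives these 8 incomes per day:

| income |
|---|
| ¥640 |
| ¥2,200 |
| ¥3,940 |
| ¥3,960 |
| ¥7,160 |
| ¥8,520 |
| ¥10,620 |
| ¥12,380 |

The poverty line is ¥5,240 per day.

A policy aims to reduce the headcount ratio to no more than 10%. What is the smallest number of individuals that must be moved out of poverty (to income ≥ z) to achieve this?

Currently q = 4 of N = 8 are below the line (H = 0.500).
A headcount ratio of at most 10% allows at most ⌊0.10 × 8⌋ = 0 poor individuals.
So at least 4 − 0 = 4 must be lifted.

4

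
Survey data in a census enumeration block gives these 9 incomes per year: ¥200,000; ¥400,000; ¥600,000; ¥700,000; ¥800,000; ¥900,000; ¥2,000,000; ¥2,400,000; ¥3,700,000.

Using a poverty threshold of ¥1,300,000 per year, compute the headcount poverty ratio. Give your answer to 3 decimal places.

6 of the 9 households have income below ¥1,300,000.
H = 6/9 = 0.667.

0.667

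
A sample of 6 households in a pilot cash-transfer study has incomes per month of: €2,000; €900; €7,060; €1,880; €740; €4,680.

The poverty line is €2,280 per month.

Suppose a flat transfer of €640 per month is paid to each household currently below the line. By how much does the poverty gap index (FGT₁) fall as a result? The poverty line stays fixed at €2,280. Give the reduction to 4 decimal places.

0.1433

Before: below the line — €740, €900, €1,880, €2,000; poverty gap index (FGT₁) = 0.263158.
After the €640 transfer: below the line — €1,380, €1,540; poverty gap index (FGT₁) = 0.119883.
Reduction = 0.263158 − 0.119883 = 0.1433.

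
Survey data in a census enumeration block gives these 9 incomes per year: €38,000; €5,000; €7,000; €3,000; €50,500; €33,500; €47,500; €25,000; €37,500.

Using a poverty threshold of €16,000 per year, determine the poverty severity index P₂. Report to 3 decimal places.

Below the line: €3,000, €5,000, €7,000 (q = 3 of N = 9).
Normalized shortfalls: (16000−3000)/16000 = 0.8125; (16000−5000)/16000 = 0.6875; (16000−7000)/16000 = 0.5625.
Squared: 0.6602; 0.4727; 0.3164.
Sum = 1.449219; P₂ = 1.449219 / 9 = 0.161.

0.161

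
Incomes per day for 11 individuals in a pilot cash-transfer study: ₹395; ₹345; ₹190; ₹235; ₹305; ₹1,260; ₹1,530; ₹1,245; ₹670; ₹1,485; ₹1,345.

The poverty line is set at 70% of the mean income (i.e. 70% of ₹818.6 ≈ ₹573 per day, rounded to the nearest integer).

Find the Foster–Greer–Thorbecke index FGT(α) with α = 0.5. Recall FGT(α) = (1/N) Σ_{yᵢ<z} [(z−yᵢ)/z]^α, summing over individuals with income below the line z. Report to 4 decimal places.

Below the line: ₹190, ₹235, ₹305, ₹345, ₹395 (q = 5 of N = 11).
Gap ratios (z−y)/z: (573−190)/573 = 0.6684; (573−235)/573 = 0.5899; (573−305)/573 = 0.4677; (573−345)/573 = 0.3979; (573−395)/573 = 0.3106.
Raised to α = 0.5: 0.81756; 0.76804; 0.68390; 0.63080; 0.55736.
Sum = 3.457649; FGT(0.5) = 3.457649 / 11 = 0.3143.

0.3143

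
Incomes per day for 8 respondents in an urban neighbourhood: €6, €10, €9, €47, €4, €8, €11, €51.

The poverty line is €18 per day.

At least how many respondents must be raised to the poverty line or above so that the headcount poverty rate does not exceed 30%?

Currently q = 6 of N = 8 are below the line (H = 0.750).
A headcount ratio of at most 30% allows at most ⌊0.30 × 8⌋ = 2 poor respondents.
So at least 6 − 2 = 4 must be lifted.

4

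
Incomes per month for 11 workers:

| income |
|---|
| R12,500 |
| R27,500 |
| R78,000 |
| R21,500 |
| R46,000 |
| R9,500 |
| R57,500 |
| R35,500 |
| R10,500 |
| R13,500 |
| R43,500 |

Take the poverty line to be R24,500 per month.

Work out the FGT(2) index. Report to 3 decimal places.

Below the line: R9,500, R10,500, R12,500, R13,500, R21,500 (q = 5 of N = 11).
Shortfall ratios: (24500−9500)/24500 = 0.6122; (24500−10500)/24500 = 0.5714; (24500−12500)/24500 = 0.4898; (24500−13500)/24500 = 0.4490; (24500−21500)/24500 = 0.1224.
Squared: 0.3748; 0.3265; 0.2399; 0.2016; 0.0150.
Sum = 1.157851; P₂ = 1.157851 / 11 = 0.105.

0.105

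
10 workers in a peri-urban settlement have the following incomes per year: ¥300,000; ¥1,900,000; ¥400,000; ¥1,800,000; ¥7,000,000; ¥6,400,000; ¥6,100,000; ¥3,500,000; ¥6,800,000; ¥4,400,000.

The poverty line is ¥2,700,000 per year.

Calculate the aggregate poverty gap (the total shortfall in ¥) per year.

¥6,400,000

Below z: ¥300,000, ¥400,000, ¥1,800,000, ¥1,900,000 (q = 4 of N = 10).
Individual gaps: 2700000−300000 = 2400000; 2700000−400000 = 2300000; 2700000−1800000 = 900000; 2700000−1900000 = 800000.
Aggregate gap = ¥6,400,000.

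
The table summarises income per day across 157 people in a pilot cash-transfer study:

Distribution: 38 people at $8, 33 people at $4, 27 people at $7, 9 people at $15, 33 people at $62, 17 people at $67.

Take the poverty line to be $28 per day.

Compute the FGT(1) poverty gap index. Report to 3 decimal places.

0.509

Poor units: 33×$4, 27×$7, 38×$8, 9×$15 (q = 107 of N = 157).
Gap ratios (z−y)/z: (28−4)/28 = 0.8571 (×33); (28−7)/28 = 0.7500 (×27); (28−8)/28 = 0.7143 (×38); (28−15)/28 = 0.4643 (×9).
Sum of shortfalls = 79.857143; P₁ averages over all N: 79.857143 / 157 = 0.509.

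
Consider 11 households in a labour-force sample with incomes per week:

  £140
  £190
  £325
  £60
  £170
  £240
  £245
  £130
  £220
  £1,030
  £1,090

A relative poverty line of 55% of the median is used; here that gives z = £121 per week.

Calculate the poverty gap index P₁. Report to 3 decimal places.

Incomes under z: £60 (q = 1 of N = 11).
Normalized shortfalls: (121−60)/121 = 0.5041.
Σ = 0.504132. Dividing by the full population N = 11 gives P₁ = 0.046.

0.046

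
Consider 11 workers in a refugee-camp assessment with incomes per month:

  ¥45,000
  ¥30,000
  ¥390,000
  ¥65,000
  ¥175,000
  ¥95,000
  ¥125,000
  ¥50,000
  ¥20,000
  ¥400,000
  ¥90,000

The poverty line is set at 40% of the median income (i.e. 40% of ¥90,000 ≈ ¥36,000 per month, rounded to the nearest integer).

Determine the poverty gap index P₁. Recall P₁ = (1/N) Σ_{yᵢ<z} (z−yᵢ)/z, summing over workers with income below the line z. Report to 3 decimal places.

Poor units: ¥20,000, ¥30,000 (q = 2 of N = 11).
Normalized shortfalls: (36000−20000)/36000 = 0.4444; (36000−30000)/36000 = 0.1667.
Σ = 0.611111. Dividing by the full population N = 11 gives P₁ = 0.056.

0.056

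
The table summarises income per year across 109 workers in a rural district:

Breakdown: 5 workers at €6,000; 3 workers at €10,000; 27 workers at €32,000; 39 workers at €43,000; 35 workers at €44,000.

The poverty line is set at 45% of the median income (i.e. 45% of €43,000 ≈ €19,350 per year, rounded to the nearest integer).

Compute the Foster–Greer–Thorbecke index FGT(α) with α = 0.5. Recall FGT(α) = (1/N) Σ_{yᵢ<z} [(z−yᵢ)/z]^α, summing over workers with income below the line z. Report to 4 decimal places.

0.0572

Below z: 5×€6,000, 3×€10,000 (q = 8 of N = 109).
Normalized shortfalls: (19350−6000)/19350 = 0.6899 (×5); (19350−10000)/19350 = 0.4832 (×3).
Raised to α = 0.5: 0.83062 (×5); 0.69513 (×3).
Sum = 6.238465; FGT(0.5) = 6.238465 / 109 = 0.0572.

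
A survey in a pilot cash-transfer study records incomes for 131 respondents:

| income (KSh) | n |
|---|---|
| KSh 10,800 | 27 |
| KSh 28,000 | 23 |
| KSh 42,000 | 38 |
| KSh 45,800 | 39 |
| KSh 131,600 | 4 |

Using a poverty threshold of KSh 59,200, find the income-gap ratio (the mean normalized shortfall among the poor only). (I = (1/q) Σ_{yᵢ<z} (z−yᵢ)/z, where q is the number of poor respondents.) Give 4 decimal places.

Below z: 27×KSh 10,800, 23×KSh 28,000, 38×KSh 42,000, 39×KSh 45,800 (q = 127 of N = 131).
Shortfall ratios (z−y)/z: 0.8176 (×27), 0.5270 (×23), 0.2905 (×38), 0.2264 (×39); sum = 54.064189.
I averages over the q = 127 poor units only: 54.064189 / 127 = 0.4257.

0.4257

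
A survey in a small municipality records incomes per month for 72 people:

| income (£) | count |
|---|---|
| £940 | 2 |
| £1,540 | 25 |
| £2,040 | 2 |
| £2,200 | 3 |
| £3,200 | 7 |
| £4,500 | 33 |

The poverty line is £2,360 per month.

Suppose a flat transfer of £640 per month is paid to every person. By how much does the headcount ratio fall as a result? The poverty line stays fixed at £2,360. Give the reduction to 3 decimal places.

0.069

Before: below the line — 2×£940, 25×£1,540, 2×£2,040, 3×£2,200; headcount ratio = 0.44444.
After the £640 transfer: below the line — 2×£1,580, 25×£2,180; headcount ratio = 0.37500.
Reduction = 0.44444 − 0.37500 = 0.069.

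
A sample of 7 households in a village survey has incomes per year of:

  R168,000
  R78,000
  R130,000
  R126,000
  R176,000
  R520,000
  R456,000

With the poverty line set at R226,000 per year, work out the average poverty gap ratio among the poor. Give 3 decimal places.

Incomes under z: R78,000, R126,000, R130,000, R168,000, R176,000 (q = 5 of N = 7).
Shortfall ratios (z−y)/z: 0.6549, 0.4425, 0.4248, 0.2566, 0.2212; sum = 2.000000.
The income-gap ratio divides by q (the poor only): 2.000000 / 5 = 0.400.

0.400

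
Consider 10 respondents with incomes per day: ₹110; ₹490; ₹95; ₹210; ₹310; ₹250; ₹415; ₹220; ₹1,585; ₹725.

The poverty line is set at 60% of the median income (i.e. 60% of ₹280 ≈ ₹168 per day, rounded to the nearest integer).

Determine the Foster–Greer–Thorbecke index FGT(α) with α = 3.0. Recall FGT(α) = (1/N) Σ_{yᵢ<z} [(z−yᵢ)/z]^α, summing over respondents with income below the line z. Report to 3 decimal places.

Poor units: ₹95, ₹110 (q = 2 of N = 10).
Shortfall ratios: (168−95)/168 = 0.4345; (168−110)/168 = 0.3452.
Raised to α = 3.0: 0.08204; 0.04115.
Sum = 0.123192; FGT(3.0) = 0.123192 / 10 = 0.012.

0.012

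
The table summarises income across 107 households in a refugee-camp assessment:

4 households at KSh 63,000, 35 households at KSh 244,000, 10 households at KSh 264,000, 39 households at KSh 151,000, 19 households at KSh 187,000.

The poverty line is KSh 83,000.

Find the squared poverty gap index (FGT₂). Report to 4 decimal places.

0.0022

Incomes under z: 4×KSh 63,000 (q = 4 of N = 107).
Gap ratios (z−y)/z: (83000−63000)/83000 = 0.2410 (×4).
Squared: 0.0581 (×4).
Sum = 0.232254; P₂ = 0.232254 / 107 = 0.0022.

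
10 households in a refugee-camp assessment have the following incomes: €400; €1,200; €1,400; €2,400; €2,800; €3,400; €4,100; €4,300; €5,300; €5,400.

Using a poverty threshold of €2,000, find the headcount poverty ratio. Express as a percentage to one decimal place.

30.0%

3 of the 10 households have income below €2,000.
H = 3/10 = 30.0%.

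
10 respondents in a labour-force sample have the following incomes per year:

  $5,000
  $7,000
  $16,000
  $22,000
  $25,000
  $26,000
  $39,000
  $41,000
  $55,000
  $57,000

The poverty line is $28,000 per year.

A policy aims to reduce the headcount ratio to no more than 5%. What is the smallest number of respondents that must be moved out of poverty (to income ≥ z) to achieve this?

6

6 of the 10 respondents are poor, so H = 6/10 = 0.600.
A headcount ratio of at most 5% allows at most ⌊0.05 × 10⌋ = 0 poor respondents.
So at least 6 − 0 = 6 must be lifted.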